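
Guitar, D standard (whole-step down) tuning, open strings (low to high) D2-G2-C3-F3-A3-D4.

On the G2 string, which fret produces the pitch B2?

4

B2 is 4 semitones above the open G2 (G–G#–A–A#–B), so it sits at fret 4.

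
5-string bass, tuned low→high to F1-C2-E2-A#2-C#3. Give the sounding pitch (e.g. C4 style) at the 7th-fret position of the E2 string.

The open E2 string plus 7 semitones: E–F–F#–G–G#–A–A#–B.
No B→C boundary is crossed, so the octave stays at 2.

B2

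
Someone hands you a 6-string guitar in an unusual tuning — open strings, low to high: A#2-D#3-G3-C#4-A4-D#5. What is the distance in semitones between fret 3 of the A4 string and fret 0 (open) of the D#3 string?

21 semitones

A4 at fret 3 → C5 (MIDI 72); D#3 at fret 0 → D#3 (MIDI 51).
72 − 51 = 21, so the two pitches are 21 semitones apart, with C5 the higher.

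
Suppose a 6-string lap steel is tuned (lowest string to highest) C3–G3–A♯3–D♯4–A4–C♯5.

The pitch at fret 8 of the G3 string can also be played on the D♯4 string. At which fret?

0

G3 at fret 8 is G3 + 8 semitones = D♯4.
The open D♯4 string is 8 semitones above the open G3, so the same pitch on the D♯4 string lies at fret 8 − 8 = 0.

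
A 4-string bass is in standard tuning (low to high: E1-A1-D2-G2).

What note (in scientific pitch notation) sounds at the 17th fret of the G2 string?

C4

Each fret is one semitone, so G2 + 17 = C4.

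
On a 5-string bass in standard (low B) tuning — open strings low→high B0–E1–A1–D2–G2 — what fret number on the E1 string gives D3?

D3 is 22 semitones above the open E1 (E–F–F#–G–…–C–C#–D), so it sits at fret 22.

22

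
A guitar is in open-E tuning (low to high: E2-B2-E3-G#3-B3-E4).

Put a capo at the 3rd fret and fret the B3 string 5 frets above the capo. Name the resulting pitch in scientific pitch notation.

G4

The capo raises the open B3 by 3 semitones to D4; fretting 5 more gives B3 + 3 + 5 = B3 + 8 semitones = G4.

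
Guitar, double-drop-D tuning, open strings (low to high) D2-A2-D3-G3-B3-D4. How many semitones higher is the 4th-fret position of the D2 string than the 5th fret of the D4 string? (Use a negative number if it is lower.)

-25 semitones

D2 at fret 4 → F#2 (MIDI 42); D4 at fret 5 → G4 (MIDI 67).
42 − 67 = -25, so the two pitches are 25 semitones apart.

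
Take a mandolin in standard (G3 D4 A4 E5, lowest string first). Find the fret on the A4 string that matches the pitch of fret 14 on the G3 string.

G3 at fret 14 is G3 + 14 semitones = A4.
The open A4 string is 14 semitones above the open G3, so the same pitch on the A4 string lies at fret 14 − 14 = 0.

0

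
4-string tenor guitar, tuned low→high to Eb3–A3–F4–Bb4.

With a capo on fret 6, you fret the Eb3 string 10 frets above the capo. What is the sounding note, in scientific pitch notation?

G4

The capo raises the open Eb3 by 6 semitones to A3; fretting 10 more gives Eb3 + 6 + 10 = Eb3 + 16 semitones = G4.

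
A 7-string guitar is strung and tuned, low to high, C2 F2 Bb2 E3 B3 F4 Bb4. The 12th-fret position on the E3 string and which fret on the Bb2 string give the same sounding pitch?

E3 at fret 12 is E3 + 12 semitones = E4.
The open Bb2 string is 6 semitones below the open E3, so the same pitch on the Bb2 string lies at fret 12 + 6 = 18.

18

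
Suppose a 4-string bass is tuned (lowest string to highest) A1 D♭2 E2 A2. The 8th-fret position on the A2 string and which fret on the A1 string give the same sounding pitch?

20

A2 at fret 8 is A2 + 8 semitones = F3.
The open A1 string is 12 semitones below the open A2, so the same pitch on the A1 string lies at fret 8 + 12 = 20.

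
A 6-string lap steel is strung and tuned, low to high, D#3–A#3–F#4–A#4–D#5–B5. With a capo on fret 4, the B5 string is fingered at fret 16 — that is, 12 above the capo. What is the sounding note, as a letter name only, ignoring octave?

The capo raises the open B5 by 4 semitones to D#6; fretting 12 more gives B5 + 4 + 12 = B5 + 16 semitones, landing on D#.
(Also written Eb.)

D#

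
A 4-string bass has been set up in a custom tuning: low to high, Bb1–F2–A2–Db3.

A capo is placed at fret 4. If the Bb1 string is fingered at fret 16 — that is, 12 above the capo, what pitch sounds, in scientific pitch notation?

D3

The capo raises the open Bb1 by 4 semitones to D2; fretting 12 more gives Bb1 + 4 + 12 = Bb1 + 16 semitones = D3.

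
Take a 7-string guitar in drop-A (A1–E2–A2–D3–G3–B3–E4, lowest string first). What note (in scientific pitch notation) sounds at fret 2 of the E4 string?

E4 is MIDI 64. Adding 2 gives 66, which is F#4.

F#4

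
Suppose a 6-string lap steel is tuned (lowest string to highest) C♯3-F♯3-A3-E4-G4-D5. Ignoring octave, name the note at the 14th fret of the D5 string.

E

D5 is MIDI 74. Adding 14 gives 88; 88 mod 12 = 4, i.e. E.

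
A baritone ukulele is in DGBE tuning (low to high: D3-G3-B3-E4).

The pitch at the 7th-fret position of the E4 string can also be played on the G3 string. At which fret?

16

E4 at fret 7 is E4 + 7 semitones = B4.
The open G3 string is 9 semitones below the open E4, so the same pitch on the G3 string lies at fret 7 + 9 = 16.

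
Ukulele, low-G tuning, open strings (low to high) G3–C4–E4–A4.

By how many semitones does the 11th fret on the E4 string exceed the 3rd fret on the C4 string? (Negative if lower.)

E4 at fret 11 → D#5 (MIDI 75); C4 at fret 3 → D#4 (MIDI 63).
75 − 63 = 12, so the two pitches are 12 semitones apart.

12 semitones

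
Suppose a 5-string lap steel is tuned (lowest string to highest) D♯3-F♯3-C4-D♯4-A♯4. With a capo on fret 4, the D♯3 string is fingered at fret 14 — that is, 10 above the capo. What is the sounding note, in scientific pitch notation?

The capo raises the open D♯3 by 4 semitones to G3; fretting 10 more gives D♯3 + 4 + 10 = D♯3 + 14 semitones = F4.

F4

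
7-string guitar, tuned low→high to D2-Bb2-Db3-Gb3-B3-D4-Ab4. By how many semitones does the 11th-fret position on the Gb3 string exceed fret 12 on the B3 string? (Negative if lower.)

Gb3 at fret 11 → F4 (MIDI 65); B3 at fret 12 → B4 (MIDI 71).
65 − 71 = -6, so the two pitches are 6 semitones apart.

-6 semitones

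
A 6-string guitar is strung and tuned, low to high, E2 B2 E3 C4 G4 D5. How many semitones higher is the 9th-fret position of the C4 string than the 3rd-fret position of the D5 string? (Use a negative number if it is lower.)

C4 at fret 9 → A4 (MIDI 69); D5 at fret 3 → F5 (MIDI 77).
69 − 77 = -8, so the two pitches are 8 semitones apart.

-8 semitones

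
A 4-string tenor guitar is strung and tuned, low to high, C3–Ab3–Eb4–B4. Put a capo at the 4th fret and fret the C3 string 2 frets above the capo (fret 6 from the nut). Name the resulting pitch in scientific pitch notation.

The capo raises the open C3 by 4 semitones to E3; fretting 2 more gives C3 + 4 + 2 = C3 + 6 semitones = Gb3.

Gb3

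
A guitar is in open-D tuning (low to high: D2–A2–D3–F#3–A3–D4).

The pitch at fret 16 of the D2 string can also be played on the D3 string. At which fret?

Fret 16 on D2 is MIDI 38 + 16 = 54 (F#3). On the D3 string (open MIDI 50), that pitch is 54 − 50 = fret 4.

4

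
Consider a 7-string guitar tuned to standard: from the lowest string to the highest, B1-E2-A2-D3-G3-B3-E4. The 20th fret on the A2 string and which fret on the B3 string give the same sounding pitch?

6

A2 at fret 20 is A2 + 20 semitones = F4.
The open B3 string is 14 semitones above the open A2, so the same pitch on the B3 string lies at fret 20 − 14 = 6.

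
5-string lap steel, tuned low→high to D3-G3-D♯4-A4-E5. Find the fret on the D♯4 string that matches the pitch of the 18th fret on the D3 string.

Fret 18 on D3 is MIDI 50 + 18 = 68 (G♯4). On the D♯4 string (open MIDI 63), that pitch is 68 − 63 = fret 5.

5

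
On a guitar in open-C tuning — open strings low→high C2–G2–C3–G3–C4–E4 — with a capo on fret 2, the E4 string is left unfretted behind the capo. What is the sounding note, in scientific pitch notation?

F♯4

The capo raises the open E4 by 2 semitones to F♯4; fretting 0 more gives E4 + 2 + 0 = E4 + 2 semitones = F♯4.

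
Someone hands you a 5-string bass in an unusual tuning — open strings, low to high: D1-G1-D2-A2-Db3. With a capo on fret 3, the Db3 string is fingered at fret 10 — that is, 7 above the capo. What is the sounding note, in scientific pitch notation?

The capo raises the open Db3 by 3 semitones to E3; fretting 7 more gives Db3 + 3 + 7 = Db3 + 10 semitones = B3.

B3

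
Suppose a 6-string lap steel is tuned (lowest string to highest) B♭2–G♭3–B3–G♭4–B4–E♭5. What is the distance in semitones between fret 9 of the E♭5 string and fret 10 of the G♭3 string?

20 semitones

E♭5 at fret 9 → C6 (MIDI 84); G♭3 at fret 10 → E4 (MIDI 64).
84 − 64 = 20, so the two pitches are 20 semitones apart, with C6 the higher.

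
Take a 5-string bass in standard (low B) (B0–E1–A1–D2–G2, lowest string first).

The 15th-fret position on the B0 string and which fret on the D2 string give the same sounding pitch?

0

Fret 15 on B0 is MIDI 23 + 15 = 38 (D2). On the D2 string (open MIDI 38), that pitch is 38 − 38 = fret 0.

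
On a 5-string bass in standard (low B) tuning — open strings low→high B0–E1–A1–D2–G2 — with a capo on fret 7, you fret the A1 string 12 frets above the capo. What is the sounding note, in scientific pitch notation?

E3

The capo raises the open A1 by 7 semitones to E2; fretting 12 more gives A1 + 7 + 12 = A1 + 19 semitones = E3.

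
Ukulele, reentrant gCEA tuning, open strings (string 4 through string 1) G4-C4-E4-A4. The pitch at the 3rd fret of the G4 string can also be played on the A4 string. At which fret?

1

Fret 3 on G4 is MIDI 67 + 3 = 70 (A♯4). On the A4 string (open MIDI 69), that pitch is 70 − 69 = fret 1.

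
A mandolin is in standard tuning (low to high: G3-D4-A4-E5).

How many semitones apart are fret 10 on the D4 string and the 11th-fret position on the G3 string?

6 semitones

D4 at fret 10 → C5 (MIDI 72); G3 at fret 11 → F♯4 (MIDI 66).
72 − 66 = 6, so the two pitches are 6 semitones apart, with C5 the higher.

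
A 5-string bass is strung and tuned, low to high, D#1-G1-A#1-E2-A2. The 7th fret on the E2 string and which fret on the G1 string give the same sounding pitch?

E2 at fret 7 is E2 + 7 semitones = B2.
The open G1 string is 9 semitones below the open E2, so the same pitch on the G1 string lies at fret 7 + 9 = 16.

16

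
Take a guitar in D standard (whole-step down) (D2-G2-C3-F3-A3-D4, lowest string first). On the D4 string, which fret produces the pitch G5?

17

G5 is 17 semitones above the open D4 (D–D#–E–F–…–F–F#–G), so it sits at fret 17.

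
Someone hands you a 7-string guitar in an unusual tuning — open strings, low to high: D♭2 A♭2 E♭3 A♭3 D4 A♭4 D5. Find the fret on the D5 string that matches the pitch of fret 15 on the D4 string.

Fret 15 on D4 is MIDI 62 + 15 = 77 (F5). On the D5 string (open MIDI 74), that pitch is 77 − 74 = fret 3.

3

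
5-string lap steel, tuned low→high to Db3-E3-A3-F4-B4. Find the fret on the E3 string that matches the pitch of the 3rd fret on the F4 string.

F4 at fret 3 is F4 + 3 semitones = Ab4.
The open E3 string is 13 semitones below the open F4, so the same pitch on the E3 string lies at fret 3 + 13 = 16.

16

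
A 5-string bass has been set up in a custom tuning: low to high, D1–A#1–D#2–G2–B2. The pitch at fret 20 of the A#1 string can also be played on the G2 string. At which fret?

11

Fret 20 on A#1 is MIDI 34 + 20 = 54 (F#3). On the G2 string (open MIDI 43), that pitch is 54 − 43 = fret 11.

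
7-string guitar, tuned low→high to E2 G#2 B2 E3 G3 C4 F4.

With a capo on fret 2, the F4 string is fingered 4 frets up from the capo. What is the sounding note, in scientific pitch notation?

B4

The capo raises the open F4 by 2 semitones to G4; fretting 4 more gives F4 + 2 + 4 = F4 + 6 semitones = B4.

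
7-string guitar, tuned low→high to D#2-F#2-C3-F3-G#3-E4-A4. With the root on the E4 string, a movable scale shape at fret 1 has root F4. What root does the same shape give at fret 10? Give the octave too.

D5

Moving from fret 1 to fret 10 shifts the root by 9 semitones.
F4 up 9 semitones is D5.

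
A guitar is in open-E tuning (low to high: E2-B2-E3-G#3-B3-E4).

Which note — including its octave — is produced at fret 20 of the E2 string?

C4

Each fret is one semitone, so E2 + 20 = C4.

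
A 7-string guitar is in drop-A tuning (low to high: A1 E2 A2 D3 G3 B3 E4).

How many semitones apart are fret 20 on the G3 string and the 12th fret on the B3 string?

4 semitones

G3 at fret 20 → D#5 (MIDI 75); B3 at fret 12 → B4 (MIDI 71).
75 − 71 = 4, so the two pitches are 4 semitones apart, with D#5 the higher.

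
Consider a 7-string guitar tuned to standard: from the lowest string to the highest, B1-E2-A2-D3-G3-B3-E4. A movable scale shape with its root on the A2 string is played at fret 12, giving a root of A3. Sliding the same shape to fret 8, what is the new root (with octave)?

Moving from fret 12 to fret 8 shifts the root by -4 semitones.
A3 down 4 semitones is F3.

F3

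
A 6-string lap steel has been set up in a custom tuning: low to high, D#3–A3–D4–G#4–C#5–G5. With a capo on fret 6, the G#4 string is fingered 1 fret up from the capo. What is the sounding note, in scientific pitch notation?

The capo raises the open G#4 by 6 semitones to D5; fretting 1 more gives G#4 + 6 + 1 = G#4 + 7 semitones = D#5.

D#5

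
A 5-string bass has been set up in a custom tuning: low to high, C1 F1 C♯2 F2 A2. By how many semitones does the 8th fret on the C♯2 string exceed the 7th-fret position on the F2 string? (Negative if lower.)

-3 semitones

C♯2 at fret 8 → A2 (MIDI 45); F2 at fret 7 → C3 (MIDI 48).
45 − 48 = -3, so the two pitches are 3 semitones apart.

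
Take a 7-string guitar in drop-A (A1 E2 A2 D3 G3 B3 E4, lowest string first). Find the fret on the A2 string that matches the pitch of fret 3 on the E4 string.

22

Fret 3 on E4 is MIDI 64 + 3 = 67 (G4). On the A2 string (open MIDI 45), that pitch is 67 − 45 = fret 22.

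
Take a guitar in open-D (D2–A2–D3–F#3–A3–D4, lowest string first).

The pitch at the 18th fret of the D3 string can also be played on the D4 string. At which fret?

Fret 18 on D3 is MIDI 50 + 18 = 68 (G#4). On the D4 string (open MIDI 62), that pitch is 68 − 62 = fret 6.

6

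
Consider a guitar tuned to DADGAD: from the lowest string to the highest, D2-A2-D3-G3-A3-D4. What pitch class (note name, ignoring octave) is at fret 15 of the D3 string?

F

The open D3 string plus 15 semitones: D–D#–E–F–…–D#–E–F.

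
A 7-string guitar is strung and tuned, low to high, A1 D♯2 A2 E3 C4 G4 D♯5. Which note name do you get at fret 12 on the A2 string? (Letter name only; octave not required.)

A

The open A2 string plus 12 semitones: A–A#–B–C–…–G–G#–A.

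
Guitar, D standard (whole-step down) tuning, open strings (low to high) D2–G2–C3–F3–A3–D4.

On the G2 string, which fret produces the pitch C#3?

6

C#3 is 6 semitones above the open G2 (G–G#–A–A#–B–C–C#), so it sits at fret 6.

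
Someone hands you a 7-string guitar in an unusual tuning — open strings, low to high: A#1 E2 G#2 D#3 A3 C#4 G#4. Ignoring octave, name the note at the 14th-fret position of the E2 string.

Each fret is one semitone, so E2 + 14 = F#.
(Equivalently spelled Gb.)

F#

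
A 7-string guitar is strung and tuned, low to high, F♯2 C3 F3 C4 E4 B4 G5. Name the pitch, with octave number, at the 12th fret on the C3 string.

C4

The open C3 string plus 12 semitones: C–C#–D–D#–…–A#–B–C.
The walk passes from B into C once, so the octave number goes from 3 to 4.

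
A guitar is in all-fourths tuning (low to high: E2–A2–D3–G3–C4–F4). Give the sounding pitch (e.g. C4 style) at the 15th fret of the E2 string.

E2 is MIDI 40. Adding 15 gives 55, which is G3.

G3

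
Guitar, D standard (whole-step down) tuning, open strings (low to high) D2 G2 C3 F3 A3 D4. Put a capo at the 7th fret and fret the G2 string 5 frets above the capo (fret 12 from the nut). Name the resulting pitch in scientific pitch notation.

G3

The capo raises the open G2 by 7 semitones to D3; fretting 5 more gives G2 + 7 + 5 = G2 + 12 semitones = G3.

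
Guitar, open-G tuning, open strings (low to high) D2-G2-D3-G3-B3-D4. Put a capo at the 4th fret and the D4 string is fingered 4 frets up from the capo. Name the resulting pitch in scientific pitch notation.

The capo raises the open D4 by 4 semitones to F♯4; fretting 4 more gives D4 + 4 + 4 = D4 + 8 semitones = A♯4.

A♯4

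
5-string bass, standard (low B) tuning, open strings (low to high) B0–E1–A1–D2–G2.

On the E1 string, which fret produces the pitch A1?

5

A1 is 5 semitones above the open E1 (E–F–F#–G–G#–A), so it sits at fret 5.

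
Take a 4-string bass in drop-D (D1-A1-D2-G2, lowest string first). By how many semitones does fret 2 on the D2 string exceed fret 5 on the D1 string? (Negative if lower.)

9 semitones

D2 at fret 2 → E2 (MIDI 40); D1 at fret 5 → G1 (MIDI 31).
40 − 31 = 9, so the two pitches are 9 semitones apart.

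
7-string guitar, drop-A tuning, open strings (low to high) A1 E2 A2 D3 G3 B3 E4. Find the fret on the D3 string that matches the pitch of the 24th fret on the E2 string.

14

Fret 24 on E2 is MIDI 40 + 24 = 64 (E4). On the D3 string (open MIDI 50), that pitch is 64 − 50 = fret 14.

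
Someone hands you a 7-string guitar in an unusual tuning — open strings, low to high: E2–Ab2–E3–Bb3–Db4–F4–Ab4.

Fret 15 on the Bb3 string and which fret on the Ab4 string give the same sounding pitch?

Fret 15 on Bb3 is MIDI 58 + 15 = 73 (Db5). On the Ab4 string (open MIDI 68), that pitch is 73 − 68 = fret 5.

5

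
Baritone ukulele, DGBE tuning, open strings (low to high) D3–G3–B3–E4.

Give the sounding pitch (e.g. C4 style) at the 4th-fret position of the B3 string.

D#4

B3 is MIDI 59. Adding 4 gives 63, which is D#4.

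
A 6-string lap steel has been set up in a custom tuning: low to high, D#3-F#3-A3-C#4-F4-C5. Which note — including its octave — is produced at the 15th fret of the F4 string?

F4 is MIDI 65. Adding 15 gives 80, which is G#5.

G#5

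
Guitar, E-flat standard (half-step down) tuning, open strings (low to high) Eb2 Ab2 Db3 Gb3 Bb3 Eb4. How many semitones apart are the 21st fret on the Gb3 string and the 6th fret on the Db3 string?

Gb3 at fret 21 → Eb5 (MIDI 75); Db3 at fret 6 → G3 (MIDI 55).
75 − 55 = 20, so the two pitches are 20 semitones apart, with Eb5 the higher.

20 semitones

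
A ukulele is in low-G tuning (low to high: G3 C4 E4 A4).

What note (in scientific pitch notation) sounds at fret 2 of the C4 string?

D4

Each fret is one semitone, so C4 + 2 = D4.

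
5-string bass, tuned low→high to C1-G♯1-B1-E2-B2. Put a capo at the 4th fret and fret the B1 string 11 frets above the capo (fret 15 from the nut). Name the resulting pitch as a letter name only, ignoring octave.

The capo raises the open B1 by 4 semitones to D♯2; fretting 11 more gives B1 + 4 + 11 = B1 + 15 semitones, landing on D.

D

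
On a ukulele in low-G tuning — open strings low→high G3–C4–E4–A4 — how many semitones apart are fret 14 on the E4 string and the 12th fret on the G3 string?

11 semitones

E4 at fret 14 → F♯5 (MIDI 78); G3 at fret 12 → G4 (MIDI 67).
78 − 67 = 11, so the two pitches are 11 semitones apart, with F♯5 the higher.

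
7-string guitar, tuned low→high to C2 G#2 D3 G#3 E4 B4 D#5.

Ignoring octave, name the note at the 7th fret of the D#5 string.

A#

The open D#5 string plus 7 semitones: D#–E–F–F#–G–G#–A–A#.
(Equivalently spelled Bb.)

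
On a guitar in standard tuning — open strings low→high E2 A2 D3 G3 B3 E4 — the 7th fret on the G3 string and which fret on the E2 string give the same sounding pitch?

Fret 7 on G3 is MIDI 55 + 7 = 62 (D4). On the E2 string (open MIDI 40), that pitch is 62 − 40 = fret 22.

22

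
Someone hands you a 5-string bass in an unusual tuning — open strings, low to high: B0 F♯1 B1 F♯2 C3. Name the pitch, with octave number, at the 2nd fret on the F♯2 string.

F♯2 is MIDI 42. Adding 2 gives 44, which is G♯2.

G♯2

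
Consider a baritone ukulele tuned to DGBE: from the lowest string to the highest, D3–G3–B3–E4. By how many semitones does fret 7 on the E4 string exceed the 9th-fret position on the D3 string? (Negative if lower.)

12 semitones

E4 at fret 7 → B4 (MIDI 71); D3 at fret 9 → B3 (MIDI 59).
71 − 59 = 12, so the two pitches are 12 semitones apart.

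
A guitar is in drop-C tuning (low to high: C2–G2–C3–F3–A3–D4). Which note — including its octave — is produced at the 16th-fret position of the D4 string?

F#5

The open D4 string plus 16 semitones: D–D#–E–F–…–E–F–F#.
The walk passes from B into C once, so the octave number goes from 4 to 5.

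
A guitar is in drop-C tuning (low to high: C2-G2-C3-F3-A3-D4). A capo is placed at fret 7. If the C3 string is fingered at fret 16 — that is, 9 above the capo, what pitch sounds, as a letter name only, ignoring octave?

The capo raises the open C3 by 7 semitones to G3; fretting 9 more gives C3 + 7 + 9 = C3 + 16 semitones, landing on E.

E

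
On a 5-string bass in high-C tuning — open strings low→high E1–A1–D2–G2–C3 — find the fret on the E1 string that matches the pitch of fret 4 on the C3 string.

Fret 4 on C3 is MIDI 48 + 4 = 52 (E3). On the E1 string (open MIDI 28), that pitch is 52 − 28 = fret 24.

24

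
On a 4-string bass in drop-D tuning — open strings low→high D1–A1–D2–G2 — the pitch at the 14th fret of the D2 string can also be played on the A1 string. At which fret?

19

Fret 14 on D2 is MIDI 38 + 14 = 52 (E3). On the A1 string (open MIDI 33), that pitch is 52 − 33 = fret 19.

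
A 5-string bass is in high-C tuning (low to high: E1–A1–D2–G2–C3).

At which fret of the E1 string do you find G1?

G1 is 3 semitones above the open E1 (E–F–F#–G), so it sits at fret 3.

3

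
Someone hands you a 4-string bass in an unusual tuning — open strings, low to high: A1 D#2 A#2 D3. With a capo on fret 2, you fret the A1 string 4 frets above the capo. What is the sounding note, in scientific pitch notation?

The capo raises the open A1 by 2 semitones to B1; fretting 4 more gives A1 + 2 + 4 = A1 + 6 semitones = D#2.

D#2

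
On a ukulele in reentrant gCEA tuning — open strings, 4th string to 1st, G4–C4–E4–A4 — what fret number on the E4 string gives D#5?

11

D#5 is 11 semitones above the open E4 (E–F–F#–G–…–C#–D–D#), so it sits at fret 11.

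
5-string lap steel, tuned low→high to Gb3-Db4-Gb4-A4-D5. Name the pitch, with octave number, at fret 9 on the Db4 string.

The open Db4 string plus 9 semitones: Db–D–Eb–E–F–Gb–G–Ab–A–Bb.
No B→C boundary is crossed, so the octave stays at 4.
(Equivalently spelled A#4.)

Bb4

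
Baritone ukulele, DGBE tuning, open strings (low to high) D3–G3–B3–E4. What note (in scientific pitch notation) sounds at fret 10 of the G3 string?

F4

The open G3 string plus 10 semitones: G–G#–A–A#–…–D#–E–F.
The walk passes from B into C once, so the octave number goes from 3 to 4.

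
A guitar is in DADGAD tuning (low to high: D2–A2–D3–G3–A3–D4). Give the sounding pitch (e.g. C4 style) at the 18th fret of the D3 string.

G#4

D3 is MIDI 50. Adding 18 gives 68, which is G#4.
(Equivalently spelled Ab4.)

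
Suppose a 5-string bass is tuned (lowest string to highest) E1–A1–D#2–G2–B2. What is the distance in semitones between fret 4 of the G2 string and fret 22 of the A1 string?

G2 at fret 4 → B2 (MIDI 47); A1 at fret 22 → G3 (MIDI 55).
47 − 55 = -8, so the two pitches are 8 semitones apart, with G3 the higher.

8 semitones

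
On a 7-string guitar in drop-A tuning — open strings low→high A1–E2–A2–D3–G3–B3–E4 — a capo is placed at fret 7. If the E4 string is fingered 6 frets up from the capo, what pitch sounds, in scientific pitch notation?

The capo raises the open E4 by 7 semitones to B4; fretting 6 more gives E4 + 7 + 6 = E4 + 13 semitones = F5.

F5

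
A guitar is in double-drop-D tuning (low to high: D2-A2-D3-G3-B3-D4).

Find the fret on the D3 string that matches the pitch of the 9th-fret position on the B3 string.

Fret 9 on B3 is MIDI 59 + 9 = 68 (G♯4). On the D3 string (open MIDI 50), that pitch is 68 − 50 = fret 18.

18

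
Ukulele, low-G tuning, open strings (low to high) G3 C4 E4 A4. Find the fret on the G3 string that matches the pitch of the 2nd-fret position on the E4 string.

E4 at fret 2 is E4 + 2 semitones = F#4.
The open G3 string is 9 semitones below the open E4, so the same pitch on the G3 string lies at fret 2 + 9 = 11.

11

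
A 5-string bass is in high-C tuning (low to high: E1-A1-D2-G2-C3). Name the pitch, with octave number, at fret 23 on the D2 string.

D2 is MIDI 38. Adding 23 gives 61, which is C♯4.
(Equivalently spelled D♭4.)

C♯4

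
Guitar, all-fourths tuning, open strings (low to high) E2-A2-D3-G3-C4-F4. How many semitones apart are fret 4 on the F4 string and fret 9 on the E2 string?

20 semitones

F4 at fret 4 → A4 (MIDI 69); E2 at fret 9 → C♯3 (MIDI 49).
69 − 49 = 20, so the two pitches are 20 semitones apart, with A4 the higher.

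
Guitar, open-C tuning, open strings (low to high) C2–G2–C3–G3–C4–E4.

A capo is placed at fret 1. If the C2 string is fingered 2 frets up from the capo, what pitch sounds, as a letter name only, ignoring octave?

D♯

The capo raises the open C2 by 1 semitone to C♯2; fretting 2 more gives C2 + 1 + 2 = C2 + 3 semitones, landing on D♯.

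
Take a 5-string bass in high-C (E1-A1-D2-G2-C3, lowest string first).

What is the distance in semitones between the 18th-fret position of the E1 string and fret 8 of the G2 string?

5 semitones

E1 at fret 18 → A#2 (MIDI 46); G2 at fret 8 → D#3 (MIDI 51).
46 − 51 = -5, so the two pitches are 5 semitones apart, with D#3 the higher.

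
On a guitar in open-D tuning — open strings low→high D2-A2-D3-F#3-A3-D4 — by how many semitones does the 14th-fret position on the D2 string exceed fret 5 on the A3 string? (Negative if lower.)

D2 at fret 14 → E3 (MIDI 52); A3 at fret 5 → D4 (MIDI 62).
52 − 62 = -10, so the two pitches are 10 semitones apart.

-10 semitones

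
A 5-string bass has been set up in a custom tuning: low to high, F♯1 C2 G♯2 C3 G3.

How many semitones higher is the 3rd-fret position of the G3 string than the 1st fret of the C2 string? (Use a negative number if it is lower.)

G3 at fret 3 → A♯3 (MIDI 58); C2 at fret 1 → C♯2 (MIDI 37).
58 − 37 = 21, so the two pitches are 21 semitones apart.

21 semitones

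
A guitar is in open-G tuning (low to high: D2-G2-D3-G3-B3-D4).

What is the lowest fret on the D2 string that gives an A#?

8

From D2, count semitones up the chromatic scale until reaching A#: D–D#–E–F–F#–G–G#–A–A# — 8 steps.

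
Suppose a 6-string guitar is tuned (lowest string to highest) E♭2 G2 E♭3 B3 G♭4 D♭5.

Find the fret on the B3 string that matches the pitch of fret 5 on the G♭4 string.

12

Fret 5 on G♭4 is MIDI 66 + 5 = 71 (B4). On the B3 string (open MIDI 59), that pitch is 71 − 59 = fret 12.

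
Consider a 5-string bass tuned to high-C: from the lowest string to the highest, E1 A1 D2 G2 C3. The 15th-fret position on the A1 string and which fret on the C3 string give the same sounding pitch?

Fret 15 on A1 is MIDI 33 + 15 = 48 (C3). On the C3 string (open MIDI 48), that pitch is 48 − 48 = fret 0.

0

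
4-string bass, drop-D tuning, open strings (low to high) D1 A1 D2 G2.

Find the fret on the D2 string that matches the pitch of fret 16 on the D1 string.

4

Fret 16 on D1 is MIDI 26 + 16 = 42 (F♯2). On the D2 string (open MIDI 38), that pitch is 42 − 38 = fret 4.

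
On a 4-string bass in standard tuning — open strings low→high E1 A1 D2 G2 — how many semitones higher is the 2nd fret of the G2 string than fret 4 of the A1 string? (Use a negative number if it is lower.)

8 semitones

G2 at fret 2 → A2 (MIDI 45); A1 at fret 4 → C#2 (MIDI 37).
45 − 37 = 8, so the two pitches are 8 semitones apart.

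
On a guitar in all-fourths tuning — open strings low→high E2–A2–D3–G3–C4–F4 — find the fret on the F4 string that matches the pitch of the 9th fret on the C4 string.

4

C4 at fret 9 is C4 + 9 semitones = A4.
The open F4 string is 5 semitones above the open C4, so the same pitch on the F4 string lies at fret 9 − 5 = 4.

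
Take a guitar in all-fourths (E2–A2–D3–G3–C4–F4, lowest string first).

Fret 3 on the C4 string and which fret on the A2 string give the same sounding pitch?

C4 at fret 3 is C4 + 3 semitones = D♯4.
The open A2 string is 15 semitones below the open C4, so the same pitch on the A2 string lies at fret 3 + 15 = 18.

18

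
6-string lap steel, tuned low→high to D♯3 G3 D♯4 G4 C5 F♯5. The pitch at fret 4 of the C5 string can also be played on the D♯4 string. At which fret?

13

C5 at fret 4 is C5 + 4 semitones = E5.
The open D♯4 string is 9 semitones below the open C5, so the same pitch on the D♯4 string lies at fret 4 + 9 = 13.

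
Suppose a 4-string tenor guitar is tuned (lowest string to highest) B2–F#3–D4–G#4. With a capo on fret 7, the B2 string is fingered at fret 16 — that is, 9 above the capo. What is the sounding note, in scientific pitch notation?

The capo raises the open B2 by 7 semitones to F#3; fretting 9 more gives B2 + 7 + 9 = B2 + 16 semitones = D#4.
(Also written Eb.)

D#4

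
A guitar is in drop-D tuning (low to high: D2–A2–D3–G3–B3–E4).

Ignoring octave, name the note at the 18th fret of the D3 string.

G♯

The open D3 string plus 18 semitones: D–D#–E–F–…–F#–G–G#.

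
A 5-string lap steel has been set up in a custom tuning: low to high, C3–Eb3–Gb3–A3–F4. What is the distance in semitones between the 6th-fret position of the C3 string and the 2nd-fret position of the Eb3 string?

C3 at fret 6 → Gb3 (MIDI 54); Eb3 at fret 2 → F3 (MIDI 53).
54 − 53 = 1, so the two pitches are 1 semitone apart, with Gb3 the higher.

1 semitone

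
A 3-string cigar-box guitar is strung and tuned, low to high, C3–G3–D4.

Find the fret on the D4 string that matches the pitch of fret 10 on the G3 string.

Fret 10 on G3 is MIDI 55 + 10 = 65 (F4). On the D4 string (open MIDI 62), that pitch is 65 − 62 = fret 3.

3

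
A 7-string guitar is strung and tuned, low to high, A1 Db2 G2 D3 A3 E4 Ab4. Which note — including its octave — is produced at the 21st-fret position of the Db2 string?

Bb3

Each fret is one semitone, so Db2 + 21 = Bb3.
(Equivalently spelled A#3.)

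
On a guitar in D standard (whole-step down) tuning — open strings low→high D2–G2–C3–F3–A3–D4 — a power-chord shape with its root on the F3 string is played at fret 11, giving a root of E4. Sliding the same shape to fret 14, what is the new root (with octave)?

G4

Moving from fret 11 to fret 14 shifts the root by 3 semitones.
E4 up 3 semitones is G4.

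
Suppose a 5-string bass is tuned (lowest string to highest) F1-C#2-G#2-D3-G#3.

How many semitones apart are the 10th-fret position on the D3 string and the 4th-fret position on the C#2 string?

D3 at fret 10 → C4 (MIDI 60); C#2 at fret 4 → F2 (MIDI 41).
60 − 41 = 19, so the two pitches are 19 semitones apart, with C4 the higher.

19 semitones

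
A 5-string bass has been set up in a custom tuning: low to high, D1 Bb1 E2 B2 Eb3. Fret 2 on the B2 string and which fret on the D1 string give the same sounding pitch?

23

Fret 2 on B2 is MIDI 47 + 2 = 49 (Db3). On the D1 string (open MIDI 26), that pitch is 49 − 26 = fret 23.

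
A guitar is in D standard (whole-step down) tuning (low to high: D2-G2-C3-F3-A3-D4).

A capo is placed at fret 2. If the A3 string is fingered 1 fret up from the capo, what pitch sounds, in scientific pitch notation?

C4

The capo raises the open A3 by 2 semitones to B3; fretting 1 more gives A3 + 2 + 1 = A3 + 3 semitones = C4.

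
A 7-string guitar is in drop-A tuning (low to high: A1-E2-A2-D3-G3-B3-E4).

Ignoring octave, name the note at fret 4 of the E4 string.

G#

Each fret is one semitone, so E4 + 4 = G#.
(Equivalently spelled Ab.)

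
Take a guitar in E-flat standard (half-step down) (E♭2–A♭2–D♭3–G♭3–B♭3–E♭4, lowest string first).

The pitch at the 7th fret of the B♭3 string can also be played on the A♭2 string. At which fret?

21

B♭3 at fret 7 is B♭3 + 7 semitones = F4.
The open A♭2 string is 14 semitones below the open B♭3, so the same pitch on the A♭2 string lies at fret 7 + 14 = 21.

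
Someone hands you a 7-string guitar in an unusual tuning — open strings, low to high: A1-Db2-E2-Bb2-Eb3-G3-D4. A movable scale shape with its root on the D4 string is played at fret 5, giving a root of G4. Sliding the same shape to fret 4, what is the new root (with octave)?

Gb4

Moving from fret 5 to fret 4 shifts the root by -1 semitone.
G4 down 1 semitone is Gb4.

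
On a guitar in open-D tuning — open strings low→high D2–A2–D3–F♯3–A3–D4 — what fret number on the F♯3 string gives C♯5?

19

C♯5 is 19 semitones above the open F♯3 (F#–G–G#–A–…–B–C–C#), so it sits at fret 19.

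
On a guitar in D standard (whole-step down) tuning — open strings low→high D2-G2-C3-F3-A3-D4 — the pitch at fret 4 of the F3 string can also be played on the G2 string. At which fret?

F3 at fret 4 is F3 + 4 semitones = A3.
The open G2 string is 10 semitones below the open F3, so the same pitch on the G2 string lies at fret 4 + 10 = 14.

14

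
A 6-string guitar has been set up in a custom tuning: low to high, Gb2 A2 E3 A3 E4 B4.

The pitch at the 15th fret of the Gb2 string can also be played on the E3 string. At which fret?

Gb2 at fret 15 is Gb2 + 15 semitones = A3.
The open E3 string is 10 semitones above the open Gb2, so the same pitch on the E3 string lies at fret 15 − 10 = 5.

5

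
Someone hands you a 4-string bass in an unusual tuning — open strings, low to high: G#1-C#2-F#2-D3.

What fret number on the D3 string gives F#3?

4

F#3 is 4 semitones above the open D3 (D–D#–E–F–F#), so it sits at fret 4.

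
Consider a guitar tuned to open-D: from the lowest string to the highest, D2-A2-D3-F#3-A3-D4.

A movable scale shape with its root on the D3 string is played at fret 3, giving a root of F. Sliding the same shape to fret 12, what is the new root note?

D

Moving from fret 3 to fret 12 shifts the root by 9 semitones.
F up 9 semitones is D.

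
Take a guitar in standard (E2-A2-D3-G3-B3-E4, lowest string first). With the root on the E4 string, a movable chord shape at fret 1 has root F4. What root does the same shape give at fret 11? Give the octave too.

Moving from fret 1 to fret 11 shifts the root by 10 semitones.
F4 up 10 semitones is D♯5.

D♯5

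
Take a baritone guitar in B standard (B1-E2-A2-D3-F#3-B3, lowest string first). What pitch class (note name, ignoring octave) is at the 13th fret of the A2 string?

The open A2 string plus 13 semitones: A–A#–B–C–…–G#–A–A#.

A#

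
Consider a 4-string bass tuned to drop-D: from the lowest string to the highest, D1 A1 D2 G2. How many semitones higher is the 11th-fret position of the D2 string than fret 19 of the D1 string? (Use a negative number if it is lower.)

4 semitones

D2 at fret 11 → C#3 (MIDI 49); D1 at fret 19 → A2 (MIDI 45).
49 − 45 = 4, so the two pitches are 4 semitones apart.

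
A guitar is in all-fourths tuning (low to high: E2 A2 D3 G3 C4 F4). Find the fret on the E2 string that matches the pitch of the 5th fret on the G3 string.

G3 at fret 5 is G3 + 5 semitones = C4.
The open E2 string is 15 semitones below the open G3, so the same pitch on the E2 string lies at fret 5 + 15 = 20.

20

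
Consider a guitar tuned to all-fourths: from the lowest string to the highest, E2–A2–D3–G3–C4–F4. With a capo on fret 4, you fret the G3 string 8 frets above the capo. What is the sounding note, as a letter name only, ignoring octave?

G

The capo raises the open G3 by 4 semitones to B3; fretting 8 more gives G3 + 4 + 8 = G3 + 12 semitones, landing on G.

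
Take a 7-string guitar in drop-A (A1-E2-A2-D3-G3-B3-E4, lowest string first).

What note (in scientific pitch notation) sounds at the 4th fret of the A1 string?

The open A1 string plus 4 semitones: A–A#–B–C–C#.
The walk passes from B into C once, so the octave number goes from 1 to 2.
(Equivalently spelled Db2.)

C#2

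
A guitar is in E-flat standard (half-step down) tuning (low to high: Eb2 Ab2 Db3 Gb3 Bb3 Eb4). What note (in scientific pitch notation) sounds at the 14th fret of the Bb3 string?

C5

Bb3 is MIDI 58. Adding 14 gives 72, which is C5.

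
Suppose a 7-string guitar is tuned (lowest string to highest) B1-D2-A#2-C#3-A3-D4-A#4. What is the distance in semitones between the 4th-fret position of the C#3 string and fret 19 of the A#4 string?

36 semitones

C#3 at fret 4 → F3 (MIDI 53); A#4 at fret 19 → F6 (MIDI 89).
53 − 89 = -36, so the two pitches are 36 semitones apart, with F6 the higher.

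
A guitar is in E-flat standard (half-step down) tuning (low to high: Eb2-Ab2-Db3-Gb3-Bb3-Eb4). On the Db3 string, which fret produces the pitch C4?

C4 is 11 semitones above the open Db3 (Db–D–Eb–E–…–Bb–B–C), so it sits at fret 11.

11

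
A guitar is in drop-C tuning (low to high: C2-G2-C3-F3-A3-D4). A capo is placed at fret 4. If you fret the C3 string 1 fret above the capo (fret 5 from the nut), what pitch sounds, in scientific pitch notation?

F3

The capo raises the open C3 by 4 semitones to E3; fretting 1 more gives C3 + 4 + 1 = C3 + 5 semitones = F3.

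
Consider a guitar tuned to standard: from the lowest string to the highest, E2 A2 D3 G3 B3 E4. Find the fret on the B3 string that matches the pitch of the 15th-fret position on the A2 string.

1

Fret 15 on A2 is MIDI 45 + 15 = 60 (C4). On the B3 string (open MIDI 59), that pitch is 60 − 59 = fret 1.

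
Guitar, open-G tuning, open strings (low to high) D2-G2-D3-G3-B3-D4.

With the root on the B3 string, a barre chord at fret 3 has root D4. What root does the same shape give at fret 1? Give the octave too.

C4

Moving from fret 3 to fret 1 shifts the root by -2 semitones.
D4 down 2 semitones is C4.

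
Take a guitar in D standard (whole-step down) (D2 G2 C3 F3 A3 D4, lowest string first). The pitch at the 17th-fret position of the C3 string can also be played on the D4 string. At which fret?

3

C3 at fret 17 is C3 + 17 semitones = F4.
The open D4 string is 14 semitones above the open C3, so the same pitch on the D4 string lies at fret 17 − 14 = 3.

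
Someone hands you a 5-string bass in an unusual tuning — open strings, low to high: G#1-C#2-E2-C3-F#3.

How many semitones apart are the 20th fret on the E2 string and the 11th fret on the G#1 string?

E2 at fret 20 → C4 (MIDI 60); G#1 at fret 11 → G2 (MIDI 43).
60 − 43 = 17, so the two pitches are 17 semitones apart, with C4 the higher.

17 semitones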